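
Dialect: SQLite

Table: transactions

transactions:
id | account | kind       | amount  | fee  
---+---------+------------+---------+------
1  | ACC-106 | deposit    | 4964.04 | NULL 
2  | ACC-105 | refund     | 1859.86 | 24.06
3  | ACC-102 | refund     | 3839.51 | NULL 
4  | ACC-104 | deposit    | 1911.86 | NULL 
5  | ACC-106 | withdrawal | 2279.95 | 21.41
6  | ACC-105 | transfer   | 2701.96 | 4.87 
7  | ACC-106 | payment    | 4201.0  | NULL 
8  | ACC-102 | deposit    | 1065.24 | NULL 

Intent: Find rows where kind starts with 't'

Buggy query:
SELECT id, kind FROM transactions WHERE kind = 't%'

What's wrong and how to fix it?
Bug: '=' compares the literal string including the % character; pattern matching needs LIKE

Fix: Use LIKE for wildcard pattern matching

Corrected query:
SELECT id, kind FROM transactions WHERE kind LIKE 't%'

Result:
id | kind    
---+---------
6  | transfer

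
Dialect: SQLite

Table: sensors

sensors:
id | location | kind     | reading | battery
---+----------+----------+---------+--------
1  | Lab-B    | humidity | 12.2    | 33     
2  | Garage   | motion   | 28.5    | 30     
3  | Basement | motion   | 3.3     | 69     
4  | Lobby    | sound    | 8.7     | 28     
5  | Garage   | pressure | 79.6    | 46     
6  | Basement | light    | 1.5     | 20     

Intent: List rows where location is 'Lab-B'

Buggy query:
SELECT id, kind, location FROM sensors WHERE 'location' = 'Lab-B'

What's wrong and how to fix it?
Bug: Single quotes denote string literals in SQL; the column name is being compared as a constant string

Fix: Reference the column as location without single quotes

Corrected query:
SELECT id, kind, location FROM sensors WHERE location = 'Lab-B'

Result:
id | kind     | location
---+----------+---------
1  | humidity | Lab-B   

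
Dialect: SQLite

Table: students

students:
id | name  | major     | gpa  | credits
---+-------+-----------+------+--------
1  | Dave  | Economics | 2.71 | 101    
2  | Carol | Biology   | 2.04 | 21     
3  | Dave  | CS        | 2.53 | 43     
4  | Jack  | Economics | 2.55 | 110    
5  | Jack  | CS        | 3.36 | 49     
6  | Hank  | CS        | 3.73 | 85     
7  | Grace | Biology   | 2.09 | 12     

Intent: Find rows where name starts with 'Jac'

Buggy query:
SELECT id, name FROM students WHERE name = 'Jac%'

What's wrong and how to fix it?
Bug: '=' compares the literal string including the % character; pattern matching needs LIKE

Fix: Replace '=' with LIKE so 'Jac%' is treated as a pattern

Corrected query:
SELECT id, name FROM students WHERE name LIKE 'Jac%'

Result:
id | name
---+-----
4  | Jack
5  | Jack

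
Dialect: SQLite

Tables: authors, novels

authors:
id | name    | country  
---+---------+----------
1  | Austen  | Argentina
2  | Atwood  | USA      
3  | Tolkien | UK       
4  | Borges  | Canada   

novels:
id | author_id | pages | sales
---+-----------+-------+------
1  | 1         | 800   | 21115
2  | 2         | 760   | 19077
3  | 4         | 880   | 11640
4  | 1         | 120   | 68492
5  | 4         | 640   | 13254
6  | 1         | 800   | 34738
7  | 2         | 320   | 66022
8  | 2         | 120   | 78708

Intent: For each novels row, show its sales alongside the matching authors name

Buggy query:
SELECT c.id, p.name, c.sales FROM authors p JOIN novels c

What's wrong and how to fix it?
Bug: Missing join condition: each novels row is matched to all authors rows instead of just its own

Fix: Add ON c.author_id = p.id to the JOIN

Corrected query:
SELECT c.id, p.name, c.sales FROM authors p JOIN novels c ON c.author_id = p.id

Result:
id | name   | sales
---+--------+------
1  | Austen | 21115
2  | Atwood | 19077
3  | Borges | 11640
4  | Austen | 68492
5  | Borges | 13254
6  | Austen | 34738
7  | Atwood | 66022
8  | Atwood | 78708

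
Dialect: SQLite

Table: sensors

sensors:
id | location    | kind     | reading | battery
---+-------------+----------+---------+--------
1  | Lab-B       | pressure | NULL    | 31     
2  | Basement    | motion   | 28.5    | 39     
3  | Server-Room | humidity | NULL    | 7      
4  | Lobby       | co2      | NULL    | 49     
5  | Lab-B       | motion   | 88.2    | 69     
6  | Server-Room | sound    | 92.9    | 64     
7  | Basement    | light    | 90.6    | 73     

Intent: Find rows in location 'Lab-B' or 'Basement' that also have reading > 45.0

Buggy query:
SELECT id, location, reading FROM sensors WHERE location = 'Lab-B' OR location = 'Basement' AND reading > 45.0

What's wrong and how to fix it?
Bug: Without parentheses, AND is evaluated before OR, so the reading filter only applies to the 'Basement' branch

Fix: Add parentheses around the OR so the AND applies to both alternatives

Corrected query:
SELECT id, location, reading FROM sensors WHERE (location = 'Lab-B' OR location = 'Basement') AND reading > 45.0

Result:
id | location | reading
---+----------+--------
5  | Lab-B    | 88.2   
7  | Basement | 90.6   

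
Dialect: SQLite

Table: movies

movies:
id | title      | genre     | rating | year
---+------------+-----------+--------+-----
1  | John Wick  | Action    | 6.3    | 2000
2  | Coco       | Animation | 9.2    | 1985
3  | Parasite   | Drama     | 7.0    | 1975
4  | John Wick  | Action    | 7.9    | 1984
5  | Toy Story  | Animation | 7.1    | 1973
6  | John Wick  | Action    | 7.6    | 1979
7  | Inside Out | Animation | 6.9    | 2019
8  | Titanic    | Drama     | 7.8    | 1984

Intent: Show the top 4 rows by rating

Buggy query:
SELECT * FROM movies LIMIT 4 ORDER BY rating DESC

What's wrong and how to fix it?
Bug: ORDER BY cannot follow LIMIT; LIMIT is the final clause

Fix: Swap the clauses: ORDER BY first, then LIMIT

Corrected query:
SELECT * FROM movies ORDER BY rating DESC LIMIT 4

Result:
id | title     | genre     | rating | year
---+-----------+-----------+--------+-----
2  | Coco      | Animation | 9.2    | 1985
4  | John Wick | Action    | 7.9    | 1984
8  | Titanic   | Drama     | 7.8    | 1984
6  | John Wick | Action    | 7.6    | 1979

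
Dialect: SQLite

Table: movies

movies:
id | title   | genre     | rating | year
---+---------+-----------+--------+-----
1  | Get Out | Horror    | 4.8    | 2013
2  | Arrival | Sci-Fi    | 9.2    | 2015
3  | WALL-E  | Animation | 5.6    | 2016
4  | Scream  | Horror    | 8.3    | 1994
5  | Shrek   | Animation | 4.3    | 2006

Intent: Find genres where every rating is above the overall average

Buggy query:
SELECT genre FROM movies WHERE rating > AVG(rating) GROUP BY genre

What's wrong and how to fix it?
Bug: AVG() is an aggregate; it can't sit directly in WHERE

Fix: Compute the overall average in a scalar subquery and compare each group's MIN against it in HAVING

Corrected query:
SELECT genre FROM movies GROUP BY genre HAVING MIN(rating) > (SELECT AVG(rating) FROM movies)

Result:
genre 
------
Sci-Fi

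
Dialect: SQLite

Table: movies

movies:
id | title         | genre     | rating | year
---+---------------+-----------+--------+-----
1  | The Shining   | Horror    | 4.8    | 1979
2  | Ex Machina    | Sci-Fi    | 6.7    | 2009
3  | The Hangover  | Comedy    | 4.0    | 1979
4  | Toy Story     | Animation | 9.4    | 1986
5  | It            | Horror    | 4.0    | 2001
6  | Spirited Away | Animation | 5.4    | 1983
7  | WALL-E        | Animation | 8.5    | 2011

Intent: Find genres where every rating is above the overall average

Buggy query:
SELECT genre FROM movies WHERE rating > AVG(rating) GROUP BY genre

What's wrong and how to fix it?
Bug: AVG() is an aggregate; it can't sit directly in WHERE

Fix: Compute the overall average in a scalar subquery and compare each group's MIN against it in HAVING

Corrected query:
SELECT genre FROM movies GROUP BY genre HAVING MIN(rating) > (SELECT AVG(rating) FROM movies)

Result:
genre 
------
Sci-Fi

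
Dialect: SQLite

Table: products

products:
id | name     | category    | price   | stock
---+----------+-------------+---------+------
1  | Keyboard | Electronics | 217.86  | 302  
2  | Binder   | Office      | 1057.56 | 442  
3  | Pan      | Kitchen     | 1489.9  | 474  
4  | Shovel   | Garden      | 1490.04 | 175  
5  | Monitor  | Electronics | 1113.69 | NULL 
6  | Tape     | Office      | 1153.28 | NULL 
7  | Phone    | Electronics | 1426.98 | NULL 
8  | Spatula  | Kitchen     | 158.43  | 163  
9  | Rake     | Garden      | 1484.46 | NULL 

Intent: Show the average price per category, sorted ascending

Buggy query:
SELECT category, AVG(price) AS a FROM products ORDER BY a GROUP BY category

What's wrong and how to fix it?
Bug: GROUP BY must precede ORDER BY

Fix: Reorder: SELECT … FROM … GROUP BY … ORDER BY …

Corrected query:
SELECT category, AVG(price) AS a FROM products GROUP BY category ORDER BY a

Result:
category    | a      
------------+--------
Kitchen     | 824.165
Electronics | 919.51 
Office      | 1105.42
Garden      | 1487.25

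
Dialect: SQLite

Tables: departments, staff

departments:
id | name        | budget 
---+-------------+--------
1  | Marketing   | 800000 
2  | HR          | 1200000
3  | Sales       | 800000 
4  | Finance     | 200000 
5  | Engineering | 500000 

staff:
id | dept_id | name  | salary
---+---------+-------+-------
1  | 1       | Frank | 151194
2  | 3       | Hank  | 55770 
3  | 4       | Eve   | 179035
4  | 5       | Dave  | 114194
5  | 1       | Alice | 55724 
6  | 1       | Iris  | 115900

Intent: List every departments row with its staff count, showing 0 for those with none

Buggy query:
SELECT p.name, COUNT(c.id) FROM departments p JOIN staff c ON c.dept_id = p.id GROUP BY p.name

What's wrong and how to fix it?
Bug: INNER JOIN drops departments rows that have no matching staff rows

Fix: Use LEFT JOIN so parents without children still appear (COUNT(c.id) gives 0)

Corrected query:
SELECT p.name, COUNT(c.id) FROM departments p LEFT JOIN staff c ON c.dept_id = p.id GROUP BY p.name

Result:
name        | COUNT(c.id)
------------+------------
Engineering | 1          
Finance     | 1          
HR          | 0          
Marketing   | 3          
Sales       | 1          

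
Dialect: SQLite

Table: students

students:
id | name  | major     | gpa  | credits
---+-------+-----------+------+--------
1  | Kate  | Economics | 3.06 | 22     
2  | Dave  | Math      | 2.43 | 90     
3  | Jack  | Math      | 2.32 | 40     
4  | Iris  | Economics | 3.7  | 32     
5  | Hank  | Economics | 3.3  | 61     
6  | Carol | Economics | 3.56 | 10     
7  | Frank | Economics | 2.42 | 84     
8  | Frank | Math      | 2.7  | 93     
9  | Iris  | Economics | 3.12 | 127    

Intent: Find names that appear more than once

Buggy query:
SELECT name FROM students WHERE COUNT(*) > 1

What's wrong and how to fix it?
Bug: WHERE can't reference COUNT(*); aggregates are computed after WHERE

Fix: GROUP BY name, then filter groups with HAVING COUNT(*) > 1

Corrected query:
SELECT name FROM students GROUP BY name HAVING COUNT(*) > 1

Result:
name 
-----
Frank
Iris 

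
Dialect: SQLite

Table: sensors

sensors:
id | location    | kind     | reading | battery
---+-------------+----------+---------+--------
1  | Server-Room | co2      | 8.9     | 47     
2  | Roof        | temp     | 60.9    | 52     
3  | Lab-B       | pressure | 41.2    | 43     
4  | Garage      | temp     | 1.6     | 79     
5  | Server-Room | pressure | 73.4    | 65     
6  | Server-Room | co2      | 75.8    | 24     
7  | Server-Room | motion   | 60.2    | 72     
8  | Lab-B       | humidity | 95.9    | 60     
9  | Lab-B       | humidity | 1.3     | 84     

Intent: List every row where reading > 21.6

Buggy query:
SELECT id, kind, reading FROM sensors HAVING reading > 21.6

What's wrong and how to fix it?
Bug: This is a non-aggregate query (no GROUP BY, no aggregates), so in SQLite the HAVING clause is invalid here; a row-level condition belongs in WHERE

Fix: Replace HAVING with WHERE since the condition applies to individual rows

Corrected query:
SELECT id, kind, reading FROM sensors WHERE reading > 21.6

Result:
id | kind     | reading
---+----------+--------
2  | temp     | 60.9   
3  | pressure | 41.2   
5  | pressure | 73.4   
6  | co2      | 75.8   
7  | motion   | 60.2   
8  | humidity | 95.9   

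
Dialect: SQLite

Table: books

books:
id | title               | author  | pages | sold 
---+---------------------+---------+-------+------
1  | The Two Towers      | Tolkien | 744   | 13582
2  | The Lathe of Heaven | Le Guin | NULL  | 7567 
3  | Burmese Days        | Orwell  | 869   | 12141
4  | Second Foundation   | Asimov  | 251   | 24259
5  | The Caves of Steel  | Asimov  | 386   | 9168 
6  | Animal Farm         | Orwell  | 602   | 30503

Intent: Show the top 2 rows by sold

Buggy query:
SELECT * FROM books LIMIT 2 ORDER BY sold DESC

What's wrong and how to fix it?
Bug: ORDER BY cannot follow LIMIT; LIMIT is the final clause

Fix: Sort with ORDER BY, then apply LIMIT

Corrected query:
SELECT * FROM books ORDER BY sold DESC LIMIT 2

Result:
id | title             | author | pages | sold 
---+-------------------+--------+-------+------
6  | Animal Farm       | Orwell | 602   | 30503
4  | Second Foundation | Asimov | 251   | 24259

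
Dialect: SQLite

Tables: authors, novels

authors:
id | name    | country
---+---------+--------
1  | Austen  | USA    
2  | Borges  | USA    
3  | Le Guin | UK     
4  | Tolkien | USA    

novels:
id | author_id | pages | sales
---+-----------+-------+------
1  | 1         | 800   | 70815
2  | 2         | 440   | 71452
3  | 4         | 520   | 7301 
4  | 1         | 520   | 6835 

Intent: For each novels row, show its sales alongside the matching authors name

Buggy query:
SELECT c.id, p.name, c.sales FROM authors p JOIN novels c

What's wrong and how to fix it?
Bug: Missing join condition: each novels row is matched to all authors rows instead of just its own

Fix: Add ON c.author_id = p.id to the JOIN

Corrected query:
SELECT c.id, p.name, c.sales FROM authors p JOIN novels c ON c.author_id = p.id

Result:
id | name    | sales
---+---------+------
1  | Austen  | 70815
2  | Borges  | 71452
3  | Tolkien | 7301 
4  | Austen  | 6835 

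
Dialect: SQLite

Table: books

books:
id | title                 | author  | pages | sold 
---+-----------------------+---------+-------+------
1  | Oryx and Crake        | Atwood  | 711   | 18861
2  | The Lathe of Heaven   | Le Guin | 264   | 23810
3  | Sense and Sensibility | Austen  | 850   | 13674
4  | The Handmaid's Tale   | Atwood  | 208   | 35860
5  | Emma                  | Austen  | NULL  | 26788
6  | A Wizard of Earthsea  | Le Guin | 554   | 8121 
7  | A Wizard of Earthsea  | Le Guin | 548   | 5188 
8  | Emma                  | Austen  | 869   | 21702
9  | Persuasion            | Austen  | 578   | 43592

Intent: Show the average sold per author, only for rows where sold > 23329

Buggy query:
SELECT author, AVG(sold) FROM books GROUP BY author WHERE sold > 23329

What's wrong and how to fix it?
Bug: WHERE cannot follow GROUP BY

Fix: Place WHERE between FROM and GROUP BY

Corrected query:
SELECT author, AVG(sold) FROM books WHERE sold > 23329 GROUP BY author

Result:
author  | AVG(sold)
--------+----------
Atwood  | 35860    
Austen  | 35190    
Le Guin | 23810    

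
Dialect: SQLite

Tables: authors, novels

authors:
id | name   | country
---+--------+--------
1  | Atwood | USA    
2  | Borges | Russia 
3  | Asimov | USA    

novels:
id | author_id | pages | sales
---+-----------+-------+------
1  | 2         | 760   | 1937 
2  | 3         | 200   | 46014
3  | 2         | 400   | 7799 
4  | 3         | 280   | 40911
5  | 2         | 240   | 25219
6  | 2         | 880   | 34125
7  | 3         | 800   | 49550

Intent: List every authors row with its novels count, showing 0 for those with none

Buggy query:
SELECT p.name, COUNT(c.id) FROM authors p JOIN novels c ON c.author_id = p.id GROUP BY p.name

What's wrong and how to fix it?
Bug: INNER JOIN drops authors rows that have no matching novels rows

Fix: Use LEFT JOIN so parents without children still appear (COUNT(c.id) gives 0)

Corrected query:
SELECT p.name, COUNT(c.id) FROM authors p LEFT JOIN novels c ON c.author_id = p.id GROUP BY p.name

Result:
name   | COUNT(c.id)
-------+------------
Asimov | 3          
Atwood | 0          
Borges | 4          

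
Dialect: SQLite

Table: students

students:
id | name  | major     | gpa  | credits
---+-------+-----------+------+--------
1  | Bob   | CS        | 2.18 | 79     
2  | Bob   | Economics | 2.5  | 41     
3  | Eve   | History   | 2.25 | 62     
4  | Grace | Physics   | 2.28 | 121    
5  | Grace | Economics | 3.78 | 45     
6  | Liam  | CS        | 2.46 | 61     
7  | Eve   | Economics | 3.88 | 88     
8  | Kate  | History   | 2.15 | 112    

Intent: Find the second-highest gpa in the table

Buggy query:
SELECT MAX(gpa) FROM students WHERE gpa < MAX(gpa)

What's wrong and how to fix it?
Bug: The inner MAX is an aggregate inside WHERE, which is not allowed

Fix: Compute the overall MAX in a subquery, then take MAX of rows below it

Corrected query:
SELECT MAX(gpa) FROM students WHERE gpa < (SELECT MAX(gpa) FROM students)

Result:
MAX(gpa)
--------
3.78    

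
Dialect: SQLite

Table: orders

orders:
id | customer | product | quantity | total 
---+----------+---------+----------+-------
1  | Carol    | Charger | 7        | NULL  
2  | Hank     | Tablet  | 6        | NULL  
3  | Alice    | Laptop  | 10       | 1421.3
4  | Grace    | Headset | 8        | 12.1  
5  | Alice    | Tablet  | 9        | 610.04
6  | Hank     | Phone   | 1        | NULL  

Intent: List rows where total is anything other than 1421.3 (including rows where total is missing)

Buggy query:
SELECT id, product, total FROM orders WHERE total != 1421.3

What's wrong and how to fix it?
Bug: 'total != 1421.3' is unknown when total is NULL, so NULL rows are silently excluded

Fix: Handle NULL separately with IS NULL alongside the inequality

Corrected query:
SELECT id, product, total FROM orders WHERE total != 1421.3 OR total IS NULL

Result:
id | product | total 
---+---------+-------
1  | Charger | NULL  
2  | Tablet  | NULL  
4  | Headset | 12.1  
5  | Tablet  | 610.04
6  | Phone   | NULL  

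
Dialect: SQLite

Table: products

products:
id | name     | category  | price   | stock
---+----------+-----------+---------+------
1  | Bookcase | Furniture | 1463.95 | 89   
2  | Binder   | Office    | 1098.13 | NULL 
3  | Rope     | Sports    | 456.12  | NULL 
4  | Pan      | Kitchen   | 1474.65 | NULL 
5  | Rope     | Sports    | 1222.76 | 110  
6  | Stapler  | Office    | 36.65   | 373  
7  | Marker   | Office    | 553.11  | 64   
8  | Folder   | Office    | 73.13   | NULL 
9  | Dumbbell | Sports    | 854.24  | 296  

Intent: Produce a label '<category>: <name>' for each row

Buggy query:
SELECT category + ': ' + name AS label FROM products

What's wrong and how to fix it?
Bug: '+' is numeric addition; on text columns SQLite converts them to 0 instead of concatenating

Fix: Replace + with || to concatenate text

Corrected query:
SELECT category || ': ' || name AS label FROM products

Result:
label              
-------------------
Furniture: Bookcase
Office: Binder     
Sports: Rope       
Kitchen: Pan       
Sports: Rope       
Office: Stapler    
Office: Marker     
Office: Folder     
Sports: Dumbbell   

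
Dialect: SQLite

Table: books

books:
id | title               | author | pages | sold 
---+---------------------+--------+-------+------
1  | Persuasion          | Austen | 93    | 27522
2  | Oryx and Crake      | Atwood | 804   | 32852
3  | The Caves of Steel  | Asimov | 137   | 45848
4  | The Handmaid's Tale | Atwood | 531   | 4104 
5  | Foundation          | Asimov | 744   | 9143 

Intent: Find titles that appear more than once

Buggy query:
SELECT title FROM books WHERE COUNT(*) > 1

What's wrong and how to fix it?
Bug: WHERE can't reference COUNT(*); aggregates are computed after WHERE

Fix: Group first, then use HAVING for the count condition

Corrected query:
SELECT title FROM books GROUP BY title HAVING COUNT(*) > 1

Result:
(no rows)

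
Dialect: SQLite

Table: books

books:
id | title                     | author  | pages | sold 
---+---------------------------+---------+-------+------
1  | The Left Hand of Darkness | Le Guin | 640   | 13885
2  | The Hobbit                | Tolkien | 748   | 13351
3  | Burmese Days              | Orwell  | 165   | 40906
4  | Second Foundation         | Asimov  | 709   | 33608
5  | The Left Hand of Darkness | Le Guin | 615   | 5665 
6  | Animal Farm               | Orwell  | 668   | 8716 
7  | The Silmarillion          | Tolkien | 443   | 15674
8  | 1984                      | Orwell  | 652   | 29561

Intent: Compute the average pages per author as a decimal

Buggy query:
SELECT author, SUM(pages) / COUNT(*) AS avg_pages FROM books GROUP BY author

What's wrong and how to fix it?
Bug: Both operands are integers, so '/' performs integer division and truncates

Fix: Cast one side to REAL so the division keeps the fractional part

Corrected query:
SELECT author, SUM(pages) * 1.0 / COUNT(*) AS avg_pages FROM books GROUP BY author

Result:
author  | avg_pages
--------+----------
Asimov  | 709      
Le Guin | 627.5    
Orwell  | 495      
Tolkien | 595.5    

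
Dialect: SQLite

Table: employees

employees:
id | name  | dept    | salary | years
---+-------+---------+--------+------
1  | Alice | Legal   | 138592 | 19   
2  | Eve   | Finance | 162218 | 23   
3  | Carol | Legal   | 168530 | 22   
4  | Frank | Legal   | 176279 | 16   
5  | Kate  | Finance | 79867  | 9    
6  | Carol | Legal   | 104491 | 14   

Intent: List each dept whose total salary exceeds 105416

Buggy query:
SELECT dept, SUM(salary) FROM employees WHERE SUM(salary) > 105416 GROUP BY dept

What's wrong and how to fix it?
Bug: Aggregate functions cannot appear in a WHERE clause

Fix: Use HAVING (which filters groups after aggregation) instead of WHERE

Corrected query:
SELECT dept, SUM(salary) FROM employees GROUP BY dept HAVING SUM(salary) > 105416

Result:
dept    | SUM(salary)
--------+------------
Finance | 242085     
Legal   | 587892     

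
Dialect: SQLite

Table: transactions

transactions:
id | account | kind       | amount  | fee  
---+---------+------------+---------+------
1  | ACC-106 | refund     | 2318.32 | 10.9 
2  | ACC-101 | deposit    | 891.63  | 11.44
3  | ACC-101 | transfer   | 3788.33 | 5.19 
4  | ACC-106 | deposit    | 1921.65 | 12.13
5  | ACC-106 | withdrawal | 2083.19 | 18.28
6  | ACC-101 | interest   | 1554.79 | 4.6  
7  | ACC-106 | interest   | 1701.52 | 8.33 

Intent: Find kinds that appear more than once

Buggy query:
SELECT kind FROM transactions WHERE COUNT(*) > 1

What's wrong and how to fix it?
Bug: COUNT(*) is an aggregate and cannot be used in WHERE

Fix: GROUP BY kind, then filter groups with HAVING COUNT(*) > 1

Corrected query:
SELECT kind FROM transactions GROUP BY kind HAVING COUNT(*) > 1

Result:
kind    
--------
deposit 
interest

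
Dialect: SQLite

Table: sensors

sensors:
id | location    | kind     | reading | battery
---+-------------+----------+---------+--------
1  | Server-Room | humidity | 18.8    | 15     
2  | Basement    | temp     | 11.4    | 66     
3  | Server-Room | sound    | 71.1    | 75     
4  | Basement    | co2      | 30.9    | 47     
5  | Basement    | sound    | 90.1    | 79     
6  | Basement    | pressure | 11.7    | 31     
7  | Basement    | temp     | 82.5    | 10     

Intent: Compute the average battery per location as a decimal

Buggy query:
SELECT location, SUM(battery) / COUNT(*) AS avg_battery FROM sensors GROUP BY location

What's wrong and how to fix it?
Bug: Both operands are integers, so '/' performs integer division and truncates

Fix: Multiply by 1.0 (or CAST to REAL) to force floating-point division

Corrected query:
SELECT location, SUM(battery) * 1.0 / COUNT(*) AS avg_battery FROM sensors GROUP BY location

Result:
location    | avg_battery
------------+------------
Basement    | 46.6       
Server-Room | 45         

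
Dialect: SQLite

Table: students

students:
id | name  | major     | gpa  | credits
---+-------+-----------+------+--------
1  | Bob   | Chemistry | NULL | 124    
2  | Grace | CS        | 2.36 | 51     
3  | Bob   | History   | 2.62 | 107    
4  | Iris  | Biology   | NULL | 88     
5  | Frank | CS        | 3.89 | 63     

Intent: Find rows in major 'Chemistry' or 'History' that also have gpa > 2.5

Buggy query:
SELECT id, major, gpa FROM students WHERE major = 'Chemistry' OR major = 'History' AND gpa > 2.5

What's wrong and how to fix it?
Bug: Without parentheses, AND is evaluated before OR, so the gpa filter only applies to the 'History' branch

Fix: Group the OR with parentheses (or use IN), then AND the threshold

Corrected query:
SELECT id, major, gpa FROM students WHERE (major = 'Chemistry' OR major = 'History') AND gpa > 2.5

Result:
id | major   | gpa 
---+---------+-----
3  | History | 2.62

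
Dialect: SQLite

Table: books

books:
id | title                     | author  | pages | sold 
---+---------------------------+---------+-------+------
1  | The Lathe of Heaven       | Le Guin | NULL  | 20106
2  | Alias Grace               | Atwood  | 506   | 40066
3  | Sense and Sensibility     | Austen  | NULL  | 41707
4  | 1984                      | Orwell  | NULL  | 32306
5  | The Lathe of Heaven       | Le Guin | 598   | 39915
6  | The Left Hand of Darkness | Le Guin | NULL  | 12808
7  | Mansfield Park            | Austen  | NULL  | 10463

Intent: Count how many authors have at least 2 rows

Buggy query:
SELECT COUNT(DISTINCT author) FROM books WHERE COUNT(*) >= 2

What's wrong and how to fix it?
Bug: WHERE filters individual rows, not groups, so a group-level COUNT is invalid there

Fix: Use a subquery that GROUPs and filters with HAVING, then count its rows

Corrected query:
SELECT COUNT(*) FROM (SELECT author FROM books GROUP BY author HAVING COUNT(*) >= 2)

Result:
COUNT(*)
--------
2       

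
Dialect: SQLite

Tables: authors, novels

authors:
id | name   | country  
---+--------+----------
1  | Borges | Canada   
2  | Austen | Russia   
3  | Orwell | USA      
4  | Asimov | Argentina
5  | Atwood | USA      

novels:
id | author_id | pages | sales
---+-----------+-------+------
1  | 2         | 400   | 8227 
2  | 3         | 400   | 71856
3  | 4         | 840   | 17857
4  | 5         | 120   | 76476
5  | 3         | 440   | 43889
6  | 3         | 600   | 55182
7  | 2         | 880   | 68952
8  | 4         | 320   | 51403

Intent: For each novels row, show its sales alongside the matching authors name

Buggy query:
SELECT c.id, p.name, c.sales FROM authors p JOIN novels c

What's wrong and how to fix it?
Bug: Missing join condition: each novels row is matched to all authors rows instead of just its own

Fix: Specify the join condition linking the foreign key to the parent id

Corrected query:
SELECT c.id, p.name, c.sales FROM authors p JOIN novels c ON c.author_id = p.id

Result:
id | name   | sales
---+--------+------
1  | Austen | 8227 
2  | Orwell | 71856
3  | Asimov | 17857
4  | Atwood | 76476
5  | Orwell | 43889
6  | Orwell | 55182
7  | Austen | 68952
8  | Asimov | 51403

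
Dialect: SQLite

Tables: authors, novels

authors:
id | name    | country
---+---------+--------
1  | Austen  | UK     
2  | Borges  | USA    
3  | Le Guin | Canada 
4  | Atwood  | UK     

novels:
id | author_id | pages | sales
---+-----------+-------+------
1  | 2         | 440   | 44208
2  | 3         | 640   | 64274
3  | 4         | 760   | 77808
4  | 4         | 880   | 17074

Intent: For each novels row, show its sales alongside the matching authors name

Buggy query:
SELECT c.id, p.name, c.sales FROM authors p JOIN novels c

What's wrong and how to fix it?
Bug: JOIN with no ON clause produces a cartesian product; every novels row pairs with every authors row

Fix: Specify the join condition linking the foreign key to the parent id

Corrected query:
SELECT c.id, p.name, c.sales FROM authors p JOIN novels c ON c.author_id = p.id

Result:
id | name    | sales
---+---------+------
1  | Borges  | 44208
2  | Le Guin | 64274
3  | Atwood  | 77808
4  | Atwood  | 17074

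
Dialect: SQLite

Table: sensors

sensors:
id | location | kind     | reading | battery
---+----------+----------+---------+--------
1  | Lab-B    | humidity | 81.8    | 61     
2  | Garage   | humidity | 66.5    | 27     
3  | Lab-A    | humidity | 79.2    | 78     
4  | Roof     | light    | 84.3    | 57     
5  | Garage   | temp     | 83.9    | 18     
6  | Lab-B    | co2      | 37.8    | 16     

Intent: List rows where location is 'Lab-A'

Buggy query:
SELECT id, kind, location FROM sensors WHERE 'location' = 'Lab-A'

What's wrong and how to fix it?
Bug: 'location' in single quotes is a string literal, not the column; the comparison is literal-vs-literal and never true

Fix: Remove the quotes around the column name (or use double quotes for an identifier)

Corrected query:
SELECT id, kind, location FROM sensors WHERE location = 'Lab-A'

Result:
id | kind     | location
---+----------+---------
3  | humidity | Lab-A   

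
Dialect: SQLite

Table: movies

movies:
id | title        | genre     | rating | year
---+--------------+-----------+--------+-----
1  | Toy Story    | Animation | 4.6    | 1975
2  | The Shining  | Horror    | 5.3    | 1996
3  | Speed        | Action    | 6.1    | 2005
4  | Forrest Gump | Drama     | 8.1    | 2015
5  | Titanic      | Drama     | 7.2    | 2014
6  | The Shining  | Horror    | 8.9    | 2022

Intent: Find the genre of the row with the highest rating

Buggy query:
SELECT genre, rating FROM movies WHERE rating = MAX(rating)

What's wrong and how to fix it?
Bug: MAX(rating) is an aggregate and cannot be used directly in WHERE

Fix: Use a subquery: WHERE rating = (SELECT MAX(rating) FROM movies)

Corrected query:
SELECT genre, rating FROM movies WHERE rating = (SELECT MAX(rating) FROM movies)

Result:
genre  | rating
-------+-------
Horror | 8.9   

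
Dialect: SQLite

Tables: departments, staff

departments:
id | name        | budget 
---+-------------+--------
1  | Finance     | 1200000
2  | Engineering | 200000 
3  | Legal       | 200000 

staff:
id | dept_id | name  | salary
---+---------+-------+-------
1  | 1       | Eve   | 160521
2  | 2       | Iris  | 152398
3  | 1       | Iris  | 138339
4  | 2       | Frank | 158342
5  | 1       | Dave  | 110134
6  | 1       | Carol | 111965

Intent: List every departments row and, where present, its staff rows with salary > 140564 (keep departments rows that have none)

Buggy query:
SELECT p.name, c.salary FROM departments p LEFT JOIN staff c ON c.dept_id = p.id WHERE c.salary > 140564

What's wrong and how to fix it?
Bug: Filtering c.salary in WHERE discards the NULL rows produced by LEFT JOIN, turning it into an inner join

Fix: Put 'c.salary > 140564' in the JOIN's ON clause instead of WHERE

Corrected query:
SELECT p.name, c.salary FROM departments p LEFT JOIN staff c ON c.dept_id = p.id AND c.salary > 140564

Result:
name        | salary
------------+-------
Finance     | 160521
Engineering | 152398
Engineering | 158342
Legal       | NULL  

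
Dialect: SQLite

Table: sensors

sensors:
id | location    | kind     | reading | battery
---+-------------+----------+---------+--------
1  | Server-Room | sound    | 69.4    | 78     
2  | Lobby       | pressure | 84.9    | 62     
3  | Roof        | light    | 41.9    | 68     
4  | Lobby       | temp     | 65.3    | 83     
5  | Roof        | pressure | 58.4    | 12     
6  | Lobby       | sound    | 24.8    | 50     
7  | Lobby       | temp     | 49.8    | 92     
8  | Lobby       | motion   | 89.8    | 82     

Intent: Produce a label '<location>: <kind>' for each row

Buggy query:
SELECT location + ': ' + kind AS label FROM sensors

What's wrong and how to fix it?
Bug: '+' is numeric addition; on text columns SQLite converts them to 0 instead of concatenating

Fix: Replace + with || to concatenate text

Corrected query:
SELECT location || ': ' || kind AS label FROM sensors

Result:
label             
------------------
Server-Room: sound
Lobby: pressure   
Roof: light       
Lobby: temp       
Roof: pressure    
Lobby: sound      
Lobby: temp       
Lobby: motion     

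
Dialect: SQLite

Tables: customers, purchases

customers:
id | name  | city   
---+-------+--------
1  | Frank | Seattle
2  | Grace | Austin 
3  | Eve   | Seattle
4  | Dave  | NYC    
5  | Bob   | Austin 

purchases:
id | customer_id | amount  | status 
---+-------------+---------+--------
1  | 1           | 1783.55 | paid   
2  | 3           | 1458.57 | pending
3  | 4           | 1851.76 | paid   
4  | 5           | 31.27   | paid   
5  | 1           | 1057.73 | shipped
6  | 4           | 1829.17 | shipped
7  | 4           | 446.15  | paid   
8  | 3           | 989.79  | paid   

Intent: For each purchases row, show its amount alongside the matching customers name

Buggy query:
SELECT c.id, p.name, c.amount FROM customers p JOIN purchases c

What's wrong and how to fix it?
Bug: Missing join condition: each purchases row is matched to all customers rows instead of just its own

Fix: Specify the join condition linking the foreign key to the parent id

Corrected query:
SELECT c.id, p.name, c.amount FROM customers p JOIN purchases c ON c.customer_id = p.id

Result:
id | name  | amount 
---+-------+--------
1  | Frank | 1783.55
2  | Eve   | 1458.57
3  | Dave  | 1851.76
4  | Bob   | 31.27  
5  | Frank | 1057.73
6  | Dave  | 1829.17
7  | Dave  | 446.15 
8  | Eve   | 989.79 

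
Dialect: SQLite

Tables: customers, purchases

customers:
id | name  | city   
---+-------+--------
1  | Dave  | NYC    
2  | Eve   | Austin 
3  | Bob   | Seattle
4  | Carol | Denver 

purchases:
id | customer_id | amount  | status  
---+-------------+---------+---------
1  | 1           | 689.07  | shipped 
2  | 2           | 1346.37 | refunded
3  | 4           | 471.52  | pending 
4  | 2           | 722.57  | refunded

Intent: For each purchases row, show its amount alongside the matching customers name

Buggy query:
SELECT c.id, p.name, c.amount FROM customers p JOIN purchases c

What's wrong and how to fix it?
Bug: Missing join condition: each purchases row is matched to all customers rows instead of just its own

Fix: Specify the join condition linking the foreign key to the parent id

Corrected query:
SELECT c.id, p.name, c.amount FROM customers p JOIN purchases c ON c.customer_id = p.id

Result:
id | name  | amount 
---+-------+--------
1  | Dave  | 689.07 
2  | Eve   | 1346.37
3  | Carol | 471.52 
4  | Eve   | 722.57 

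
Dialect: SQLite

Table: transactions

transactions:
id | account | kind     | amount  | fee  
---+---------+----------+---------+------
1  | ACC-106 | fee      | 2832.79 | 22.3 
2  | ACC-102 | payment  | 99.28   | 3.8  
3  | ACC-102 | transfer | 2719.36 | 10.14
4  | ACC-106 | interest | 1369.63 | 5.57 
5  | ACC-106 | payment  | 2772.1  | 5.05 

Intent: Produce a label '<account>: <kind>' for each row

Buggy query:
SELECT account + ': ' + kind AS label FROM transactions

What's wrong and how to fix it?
Bug: SQLite uses || for string concatenation; + coerces text to numbers (yielding 0)

Fix: Replace + with || to concatenate text

Corrected query:
SELECT account || ': ' || kind AS label FROM transactions

Result:
label            
-----------------
ACC-106: fee     
ACC-102: payment 
ACC-102: transfer
ACC-106: interest
ACC-106: payment 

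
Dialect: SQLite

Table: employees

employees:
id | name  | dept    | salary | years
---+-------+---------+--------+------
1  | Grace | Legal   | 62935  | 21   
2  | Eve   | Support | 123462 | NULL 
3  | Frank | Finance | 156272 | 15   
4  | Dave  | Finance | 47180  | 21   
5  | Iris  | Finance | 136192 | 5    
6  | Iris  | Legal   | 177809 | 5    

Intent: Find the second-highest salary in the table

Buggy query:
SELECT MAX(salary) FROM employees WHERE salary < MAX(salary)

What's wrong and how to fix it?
Bug: The inner MAX is an aggregate inside WHERE, which is not allowed

Fix: Compute the overall MAX in a subquery, then take MAX of rows below it

Corrected query:
SELECT MAX(salary) FROM employees WHERE salary < (SELECT MAX(salary) FROM employees)

Result:
MAX(salary)
-----------
156272     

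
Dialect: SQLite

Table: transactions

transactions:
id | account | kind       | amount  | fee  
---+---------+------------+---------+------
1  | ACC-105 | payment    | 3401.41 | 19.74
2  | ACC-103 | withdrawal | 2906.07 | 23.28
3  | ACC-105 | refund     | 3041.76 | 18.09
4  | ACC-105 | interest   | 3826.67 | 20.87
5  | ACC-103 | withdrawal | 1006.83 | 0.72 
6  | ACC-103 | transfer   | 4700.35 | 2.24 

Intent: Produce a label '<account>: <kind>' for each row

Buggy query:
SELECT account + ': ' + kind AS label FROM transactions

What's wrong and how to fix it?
Bug: SQLite uses || for string concatenation; + coerces text to numbers (yielding 0)

Fix: Use the || operator for string concatenation

Corrected query:
SELECT account || ': ' || kind AS label FROM transactions

Result:
label              
-------------------
ACC-105: payment   
ACC-103: withdrawal
ACC-105: refund    
ACC-105: interest  
ACC-103: withdrawal
ACC-103: transfer  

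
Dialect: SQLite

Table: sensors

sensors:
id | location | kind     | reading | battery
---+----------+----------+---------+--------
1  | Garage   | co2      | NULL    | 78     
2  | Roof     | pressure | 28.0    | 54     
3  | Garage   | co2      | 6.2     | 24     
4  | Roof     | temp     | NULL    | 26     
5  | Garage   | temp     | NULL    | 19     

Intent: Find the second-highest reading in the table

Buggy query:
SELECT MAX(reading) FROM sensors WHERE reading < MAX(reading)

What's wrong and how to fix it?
Bug: The inner MAX is an aggregate inside WHERE, which is not allowed

Fix: Put the inner MAX in a scalar subquery

Corrected query:
SELECT MAX(reading) FROM sensors WHERE reading < (SELECT MAX(reading) FROM sensors)

Result:
MAX(reading)
------------
6.2         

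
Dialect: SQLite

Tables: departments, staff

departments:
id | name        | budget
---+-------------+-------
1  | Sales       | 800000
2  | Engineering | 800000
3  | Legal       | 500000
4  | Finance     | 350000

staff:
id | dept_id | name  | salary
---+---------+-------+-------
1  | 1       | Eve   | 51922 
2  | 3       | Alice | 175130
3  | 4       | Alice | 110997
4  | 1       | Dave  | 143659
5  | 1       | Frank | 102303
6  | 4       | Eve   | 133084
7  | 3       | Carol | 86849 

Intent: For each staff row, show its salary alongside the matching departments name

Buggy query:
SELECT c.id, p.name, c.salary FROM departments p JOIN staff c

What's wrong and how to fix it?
Bug: Missing join condition: each staff row is matched to all departments rows instead of just its own

Fix: Specify the join condition linking the foreign key to the parent id

Corrected query:
SELECT c.id, p.name, c.salary FROM departments p JOIN staff c ON c.dept_id = p.id

Result:
id | name    | salary
---+---------+-------
1  | Sales   | 51922 
2  | Legal   | 175130
3  | Finance | 110997
4  | Sales   | 143659
5  | Sales   | 102303
6  | Finance | 133084
7  | Legal   | 86849 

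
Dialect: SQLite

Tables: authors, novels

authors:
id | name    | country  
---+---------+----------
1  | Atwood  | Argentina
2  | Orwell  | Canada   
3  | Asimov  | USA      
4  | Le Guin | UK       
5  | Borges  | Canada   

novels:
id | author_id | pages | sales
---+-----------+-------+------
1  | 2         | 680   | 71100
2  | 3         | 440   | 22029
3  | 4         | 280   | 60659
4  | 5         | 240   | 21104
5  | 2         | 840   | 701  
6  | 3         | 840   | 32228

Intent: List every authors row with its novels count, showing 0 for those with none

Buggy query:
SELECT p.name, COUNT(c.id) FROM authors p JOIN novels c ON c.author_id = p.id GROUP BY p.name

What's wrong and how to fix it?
Bug: An inner join excludes parents with zero children

Fix: Use LEFT JOIN so parents without children still appear (COUNT(c.id) gives 0)

Corrected query:
SELECT p.name, COUNT(c.id) FROM authors p LEFT JOIN novels c ON c.author_id = p.id GROUP BY p.name

Result:
name    | COUNT(c.id)
--------+------------
Asimov  | 2          
Atwood  | 0          
Borges  | 1          
Le Guin | 1          
Orwell  | 2          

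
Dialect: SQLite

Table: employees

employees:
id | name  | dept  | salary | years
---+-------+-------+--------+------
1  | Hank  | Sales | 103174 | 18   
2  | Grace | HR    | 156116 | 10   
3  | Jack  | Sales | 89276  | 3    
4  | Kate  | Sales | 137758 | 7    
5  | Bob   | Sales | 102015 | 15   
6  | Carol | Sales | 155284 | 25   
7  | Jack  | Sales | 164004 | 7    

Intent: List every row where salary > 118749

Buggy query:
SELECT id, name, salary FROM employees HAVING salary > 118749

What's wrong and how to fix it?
Bug: HAVING filters the output of aggregation, but this query has no GROUP BY and no aggregate functions, so SQLite rejects it (HAVING clause on a non-aggregate query); the condition here is per row

Fix: Use WHERE for row-level filtering

Corrected query:
SELECT id, name, salary FROM employees WHERE salary > 118749

Result:
id | name  | salary
---+-------+-------
2  | Grace | 156116
4  | Kate  | 137758
6  | Carol | 155284
7  | Jack  | 164004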